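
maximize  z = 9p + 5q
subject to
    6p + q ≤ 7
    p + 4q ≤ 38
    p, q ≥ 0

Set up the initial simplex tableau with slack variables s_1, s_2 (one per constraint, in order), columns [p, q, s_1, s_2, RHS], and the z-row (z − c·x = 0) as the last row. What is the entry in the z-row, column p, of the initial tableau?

The z-row carries the negated objective coefficients: the p entry is -9.

-9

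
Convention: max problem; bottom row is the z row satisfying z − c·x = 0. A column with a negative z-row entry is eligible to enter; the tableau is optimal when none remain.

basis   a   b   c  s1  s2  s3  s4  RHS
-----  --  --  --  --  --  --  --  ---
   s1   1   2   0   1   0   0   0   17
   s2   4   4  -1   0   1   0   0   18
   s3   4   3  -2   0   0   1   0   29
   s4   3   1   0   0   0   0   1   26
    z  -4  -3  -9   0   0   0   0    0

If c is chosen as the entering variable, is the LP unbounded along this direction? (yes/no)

Every constraint-row entry in column c is ≤ 0, so increasing c is unbounded.

yes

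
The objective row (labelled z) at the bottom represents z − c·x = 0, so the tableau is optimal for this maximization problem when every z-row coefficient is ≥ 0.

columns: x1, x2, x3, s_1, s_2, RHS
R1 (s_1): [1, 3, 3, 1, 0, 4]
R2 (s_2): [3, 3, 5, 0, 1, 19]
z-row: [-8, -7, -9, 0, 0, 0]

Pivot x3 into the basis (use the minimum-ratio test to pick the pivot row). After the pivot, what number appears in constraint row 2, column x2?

Ratio test on column x3 — row 1: 4/3 = 4/3; row 2: 19/5 = 19/5. Minimum is 4/3 at row 1 (s_1 leaves); pivot element 3.
Divide row 1 by 3; eliminate column x3 from the other rows.
Row 2 update in column x2: 3 − 5·1 = -2.

-2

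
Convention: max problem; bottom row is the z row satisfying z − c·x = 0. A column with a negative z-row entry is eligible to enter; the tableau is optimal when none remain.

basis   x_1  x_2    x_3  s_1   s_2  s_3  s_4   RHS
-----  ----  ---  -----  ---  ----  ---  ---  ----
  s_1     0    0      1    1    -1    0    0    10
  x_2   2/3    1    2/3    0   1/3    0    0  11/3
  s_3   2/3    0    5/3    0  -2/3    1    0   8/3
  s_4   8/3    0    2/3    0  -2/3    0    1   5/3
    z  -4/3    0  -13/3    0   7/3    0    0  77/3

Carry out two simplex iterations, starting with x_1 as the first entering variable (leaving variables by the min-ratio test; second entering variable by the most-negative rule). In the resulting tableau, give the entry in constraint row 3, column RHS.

Ratio test on column x_1 — row 1: entry 0 ≤ 0; row 2: (11/3)/(2/3) = 11/2; row 3: (8/3)/(2/3) = 4; row 4: (5/3)/(8/3) = 5/8. Minimum is 5/8 at row 4 (s_4 leaves); pivot element 8/3.
Divide row 4 by 8/3; eliminate column x_1 from the other rows.
Second iteration: most negative z-row entry is -4 in column x_3, so x_3 enters.
Ratio test on column x_3 — row 1: 10/1 = 10; row 2: (13/4)/(1/2) = 13/2; row 3: (9/4)/(3/2) = 3/2; row 4: (5/8)/(1/4) = 5/2. Minimum is 3/2 at row 3 (s_3 leaves); pivot element 3/2.
Divide row 3 by 3/2; eliminate column x_3 from the other rows.
After both pivots, the entry at constraint row 3, column RHS is 3/2.

3/2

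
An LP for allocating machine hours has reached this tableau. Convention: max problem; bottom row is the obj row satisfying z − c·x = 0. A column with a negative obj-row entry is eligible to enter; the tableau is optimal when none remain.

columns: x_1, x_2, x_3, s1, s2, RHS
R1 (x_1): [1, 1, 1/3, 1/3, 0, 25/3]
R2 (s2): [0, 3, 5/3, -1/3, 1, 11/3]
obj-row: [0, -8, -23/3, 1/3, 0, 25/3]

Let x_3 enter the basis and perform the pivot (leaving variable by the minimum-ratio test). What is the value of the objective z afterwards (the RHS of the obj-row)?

126/5

Ratio test on column x_3 — row 1: (25/3)/(1/3) = 25; row 2: (11/3)/(5/3) = 11/5. Minimum is 11/5 at row 2 (s2 leaves); pivot element 5/3.
Pivot on row 2; the obj-row RHS becomes 25/3 − (-23/3)·(11/5) = 126/5.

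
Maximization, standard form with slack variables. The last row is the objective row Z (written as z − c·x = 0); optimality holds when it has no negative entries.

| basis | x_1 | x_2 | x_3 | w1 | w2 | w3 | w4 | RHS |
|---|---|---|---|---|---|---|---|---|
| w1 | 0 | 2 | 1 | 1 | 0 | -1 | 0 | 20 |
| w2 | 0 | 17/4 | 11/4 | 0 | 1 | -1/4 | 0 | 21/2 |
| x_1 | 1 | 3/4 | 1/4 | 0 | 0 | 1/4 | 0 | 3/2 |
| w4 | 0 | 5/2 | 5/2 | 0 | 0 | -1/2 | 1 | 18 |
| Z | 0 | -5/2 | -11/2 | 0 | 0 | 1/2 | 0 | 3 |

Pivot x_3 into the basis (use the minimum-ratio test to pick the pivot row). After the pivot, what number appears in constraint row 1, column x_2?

Ratio test on column x_3 — row 1: 20/1 = 20; row 2: (21/2)/(11/4) = 42/11; row 3: (3/2)/(1/4) = 6; row 4: 18/(5/2) = 36/5. Minimum is 42/11 at row 2 (w2 leaves); pivot element 11/4.
Divide row 2 by 11/4; eliminate column x_3 from the other rows.
Row 1 update in column x_2: 2 − 1·(17/11) = 5/11.

5/11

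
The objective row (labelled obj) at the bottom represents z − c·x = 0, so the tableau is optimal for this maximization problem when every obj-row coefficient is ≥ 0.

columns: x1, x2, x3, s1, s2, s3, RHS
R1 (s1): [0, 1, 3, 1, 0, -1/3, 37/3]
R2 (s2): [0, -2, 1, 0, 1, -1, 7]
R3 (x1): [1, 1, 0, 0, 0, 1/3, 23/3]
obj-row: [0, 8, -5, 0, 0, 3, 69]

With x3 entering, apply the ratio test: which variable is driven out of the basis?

Column x3 entries and ratios — s1: (37/3)/3 = 37/9; s2: 7/1 = 7; x1: 0 ≤ 0, skip.
Smallest ratio is 37/9 in the row of s1, so s1 leaves.

s1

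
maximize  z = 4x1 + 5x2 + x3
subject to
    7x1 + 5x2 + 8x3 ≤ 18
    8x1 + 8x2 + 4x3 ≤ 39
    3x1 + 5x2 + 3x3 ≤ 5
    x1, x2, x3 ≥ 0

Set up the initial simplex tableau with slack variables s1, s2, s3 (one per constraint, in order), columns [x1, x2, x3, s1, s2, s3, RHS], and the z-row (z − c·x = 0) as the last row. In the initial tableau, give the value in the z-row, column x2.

-5

The z-row carries the negated objective coefficients: the x2 entry is -5.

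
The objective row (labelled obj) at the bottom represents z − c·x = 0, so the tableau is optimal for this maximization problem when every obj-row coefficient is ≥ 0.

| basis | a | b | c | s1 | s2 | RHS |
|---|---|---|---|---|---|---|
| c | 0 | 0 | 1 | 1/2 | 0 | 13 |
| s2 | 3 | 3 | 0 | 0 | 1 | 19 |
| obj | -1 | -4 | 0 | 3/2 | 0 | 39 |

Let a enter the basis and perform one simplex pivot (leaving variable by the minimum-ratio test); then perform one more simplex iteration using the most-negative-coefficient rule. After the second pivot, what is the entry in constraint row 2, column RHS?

Ratio test on column a — row 1: entry 0 ≤ 0; row 2: 19/3 = 19/3. Minimum is 19/3 at row 2 (s2 leaves); pivot element 3.
Divide row 2 by 3; eliminate column a from the other rows.
Second iteration: most negative obj-row entry is -3 in column b, so b enters.
Ratio test on column b — row 1: entry 0 ≤ 0; row 2: (19/3)/1 = 19/3. Minimum is 19/3 at row 2 (a leaves); pivot element 1.
Divide row 2 by 1; eliminate column b from the other rows.
After both pivots, the entry at constraint row 2, column RHS is 19/3.

19/3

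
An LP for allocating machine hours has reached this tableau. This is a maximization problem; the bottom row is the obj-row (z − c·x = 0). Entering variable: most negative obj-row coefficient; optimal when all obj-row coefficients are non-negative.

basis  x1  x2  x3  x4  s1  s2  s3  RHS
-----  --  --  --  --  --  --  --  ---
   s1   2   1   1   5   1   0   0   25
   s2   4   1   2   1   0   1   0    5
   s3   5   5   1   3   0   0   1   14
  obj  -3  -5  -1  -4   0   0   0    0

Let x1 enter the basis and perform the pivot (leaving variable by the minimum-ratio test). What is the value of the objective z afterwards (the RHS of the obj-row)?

Ratio test on column x1 — row 1: 25/2 = 25/2; row 2: 5/4 = 5/4; row 3: 14/5 = 14/5. Minimum is 5/4 at row 2 (s2 leaves); pivot element 4.
Pivot on row 2; the obj-row RHS becomes 0 − (-3)·(5/4) = 15/4.

15/4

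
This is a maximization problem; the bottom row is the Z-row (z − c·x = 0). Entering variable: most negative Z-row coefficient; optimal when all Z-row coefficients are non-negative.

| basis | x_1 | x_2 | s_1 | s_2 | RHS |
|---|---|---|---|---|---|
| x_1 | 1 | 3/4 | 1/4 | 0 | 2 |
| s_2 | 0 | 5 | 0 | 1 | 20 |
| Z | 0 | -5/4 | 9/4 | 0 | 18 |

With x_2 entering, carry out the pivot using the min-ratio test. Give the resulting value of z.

64/3

Ratio test on column x_2 — row 1: 2/(3/4) = 8/3; row 2: 20/5 = 4. Minimum is 8/3 at row 1 (x_1 leaves); pivot element 3/4.
Pivot on row 1; the Z-row RHS becomes 18 − (-5/4)·(8/3) = 64/3.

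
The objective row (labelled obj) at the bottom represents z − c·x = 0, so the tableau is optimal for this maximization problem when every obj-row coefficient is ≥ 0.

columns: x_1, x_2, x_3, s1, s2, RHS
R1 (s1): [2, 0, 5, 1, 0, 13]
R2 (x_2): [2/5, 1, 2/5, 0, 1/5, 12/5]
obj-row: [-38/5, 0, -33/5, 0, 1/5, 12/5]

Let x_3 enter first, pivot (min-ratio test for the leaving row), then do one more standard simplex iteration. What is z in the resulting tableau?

143/3

Ratio test on column x_3 — row 1: 13/5 = 13/5; row 2: (12/5)/(2/5) = 6. Minimum is 13/5 at row 1 (s1 leaves); pivot element 5.
Pivot on row 1; the obj-row RHS becomes 12/5 − (-33/5)·(13/5) = 489/25.
Next entering variable (most negative obj-row entry -124/25): x_1.
Ratio test on column x_1 — row 1: (13/5)/(2/5) = 13/2; row 2: (34/25)/(6/25) = 17/3. Minimum is 17/3 at row 2 (x_2 leaves); pivot element 6/25.
After the second pivot the obj-row RHS is 489/25 − (-124/25)·(17/3) = 143/3.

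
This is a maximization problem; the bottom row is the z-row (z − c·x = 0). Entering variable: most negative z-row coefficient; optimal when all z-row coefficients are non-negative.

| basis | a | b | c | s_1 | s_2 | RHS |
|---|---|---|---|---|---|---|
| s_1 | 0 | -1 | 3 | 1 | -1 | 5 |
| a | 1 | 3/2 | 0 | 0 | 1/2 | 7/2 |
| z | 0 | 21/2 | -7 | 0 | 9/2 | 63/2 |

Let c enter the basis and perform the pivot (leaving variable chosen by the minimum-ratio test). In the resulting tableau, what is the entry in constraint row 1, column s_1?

1/3

Ratio test on column c — row 1: 5/3 = 5/3; row 2: entry 0 ≤ 0. Minimum is 5/3 at row 1 (s_1 leaves); pivot element 3.
Divide row 1 by 3; eliminate column c from the other rows.
In the new row 1, the s_1 entry is the old entry divided by the pivot: 1/3 = 1/3.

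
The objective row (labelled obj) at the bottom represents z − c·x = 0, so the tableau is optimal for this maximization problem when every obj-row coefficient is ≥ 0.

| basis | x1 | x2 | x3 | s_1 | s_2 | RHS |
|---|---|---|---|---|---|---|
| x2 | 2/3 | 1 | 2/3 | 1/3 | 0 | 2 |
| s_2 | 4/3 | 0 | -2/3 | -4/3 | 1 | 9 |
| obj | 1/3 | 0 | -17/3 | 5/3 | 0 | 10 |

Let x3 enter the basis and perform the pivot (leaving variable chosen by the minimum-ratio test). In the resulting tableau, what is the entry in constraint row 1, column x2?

Ratio test on column x3 — row 1: 2/(2/3) = 3; row 2: entry -2/3 ≤ 0. Minimum is 3 at row 1 (x2 leaves); pivot element 2/3.
Divide row 1 by 2/3; eliminate column x3 from the other rows.
In the new row 1, the x2 entry is the old entry divided by the pivot: 1/(2/3) = 3/2.

3/2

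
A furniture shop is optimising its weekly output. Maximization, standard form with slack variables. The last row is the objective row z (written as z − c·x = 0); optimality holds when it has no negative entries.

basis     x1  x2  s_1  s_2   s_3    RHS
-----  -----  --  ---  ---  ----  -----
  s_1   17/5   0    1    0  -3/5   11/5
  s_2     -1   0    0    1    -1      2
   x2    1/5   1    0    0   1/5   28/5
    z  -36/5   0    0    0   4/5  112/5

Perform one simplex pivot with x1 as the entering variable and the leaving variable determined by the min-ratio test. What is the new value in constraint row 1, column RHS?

11/17

Ratio test on column x1 — row 1: (11/5)/(17/5) = 11/17; row 2: entry -1 ≤ 0; row 3: (28/5)/(1/5) = 28. Minimum is 11/17 at row 1 (s_1 leaves); pivot element 17/5.
Divide row 1 by 17/5; eliminate column x1 from the other rows.
In the new row 1, the RHS entry is the old entry divided by the pivot: (11/5)/(17/5) = 11/17.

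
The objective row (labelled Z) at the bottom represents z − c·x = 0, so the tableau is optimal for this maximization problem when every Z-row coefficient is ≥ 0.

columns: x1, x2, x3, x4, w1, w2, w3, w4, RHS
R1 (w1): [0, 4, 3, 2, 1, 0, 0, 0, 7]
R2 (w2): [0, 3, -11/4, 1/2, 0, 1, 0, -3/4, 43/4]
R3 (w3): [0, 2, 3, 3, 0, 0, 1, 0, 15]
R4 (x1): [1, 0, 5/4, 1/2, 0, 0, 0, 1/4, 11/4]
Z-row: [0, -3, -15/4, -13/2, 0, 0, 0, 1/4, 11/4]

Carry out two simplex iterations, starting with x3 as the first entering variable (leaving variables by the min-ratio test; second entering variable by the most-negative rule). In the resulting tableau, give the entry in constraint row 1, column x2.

Ratio test on column x3 — row 1: 7/3 = 7/3; row 2: entry -11/4 ≤ 0; row 3: 15/3 = 5; row 4: (11/4)/(5/4) = 11/5. Minimum is 11/5 at row 4 (x1 leaves); pivot element 5/4.
Divide row 4 by 5/4; eliminate column x3 from the other rows.
Second iteration: most negative Z-row entry is -5 in column x4, so x4 enters.
Ratio test on column x4 — row 1: (2/5)/(4/5) = 1/2; row 2: (84/5)/(8/5) = 21/2; row 3: (42/5)/(9/5) = 14/3; row 4: (11/5)/(2/5) = 11/2. Minimum is 1/2 at row 1 (w1 leaves); pivot element 4/5.
Divide row 1 by 4/5; eliminate column x4 from the other rows.
After both pivots, the entry at constraint row 1, column x2 is 5.

5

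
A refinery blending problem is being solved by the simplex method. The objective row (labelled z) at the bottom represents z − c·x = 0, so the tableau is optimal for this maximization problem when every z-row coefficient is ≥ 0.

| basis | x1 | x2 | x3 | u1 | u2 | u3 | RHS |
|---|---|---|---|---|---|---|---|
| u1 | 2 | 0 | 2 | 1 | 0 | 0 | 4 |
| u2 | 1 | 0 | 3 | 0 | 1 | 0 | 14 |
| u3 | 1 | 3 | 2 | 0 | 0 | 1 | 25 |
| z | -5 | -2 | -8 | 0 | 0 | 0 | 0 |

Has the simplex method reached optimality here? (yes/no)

no

The z-row has a negative entry -8 in column x3, so it is not optimal.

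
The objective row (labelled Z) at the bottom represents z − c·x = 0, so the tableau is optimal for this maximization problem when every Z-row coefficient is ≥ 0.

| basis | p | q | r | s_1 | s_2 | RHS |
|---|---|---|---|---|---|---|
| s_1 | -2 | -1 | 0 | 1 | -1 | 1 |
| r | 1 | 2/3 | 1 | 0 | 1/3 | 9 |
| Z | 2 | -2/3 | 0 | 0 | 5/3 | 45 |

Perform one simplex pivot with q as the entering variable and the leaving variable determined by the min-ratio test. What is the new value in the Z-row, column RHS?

54

Ratio test on column q — row 1: entry -1 ≤ 0; row 2: 9/(2/3) = 27/2. Minimum is 27/2 at row 2 (r leaves); pivot element 2/3.
Divide row 2 by 2/3; eliminate column q from the other rows.
Z-row update in column RHS: 45 − (-2/3)·(27/2) = 54.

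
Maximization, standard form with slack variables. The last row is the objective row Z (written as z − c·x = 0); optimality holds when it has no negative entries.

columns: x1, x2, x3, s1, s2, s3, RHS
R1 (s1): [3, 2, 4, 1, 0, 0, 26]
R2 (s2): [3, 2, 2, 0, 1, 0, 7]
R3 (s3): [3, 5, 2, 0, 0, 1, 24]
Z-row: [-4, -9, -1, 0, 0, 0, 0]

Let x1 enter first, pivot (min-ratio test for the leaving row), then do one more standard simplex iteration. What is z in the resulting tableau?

63/2

Ratio test on column x1 — row 1: 26/3 = 26/3; row 2: 7/3 = 7/3; row 3: 24/3 = 8. Minimum is 7/3 at row 2 (s2 leaves); pivot element 3.
Pivot on row 2; the Z-row RHS becomes 0 − (-4)·(7/3) = 28/3.
Next entering variable (most negative Z-row entry -19/3): x2.
Ratio test on column x2 — row 1: entry 0 ≤ 0; row 2: (7/3)/(2/3) = 7/2; row 3: 17/3 = 17/3. Minimum is 7/2 at row 2 (x1 leaves); pivot element 2/3.
After the second pivot the Z-row RHS is 28/3 − (-19/3)·(7/2) = 63/2.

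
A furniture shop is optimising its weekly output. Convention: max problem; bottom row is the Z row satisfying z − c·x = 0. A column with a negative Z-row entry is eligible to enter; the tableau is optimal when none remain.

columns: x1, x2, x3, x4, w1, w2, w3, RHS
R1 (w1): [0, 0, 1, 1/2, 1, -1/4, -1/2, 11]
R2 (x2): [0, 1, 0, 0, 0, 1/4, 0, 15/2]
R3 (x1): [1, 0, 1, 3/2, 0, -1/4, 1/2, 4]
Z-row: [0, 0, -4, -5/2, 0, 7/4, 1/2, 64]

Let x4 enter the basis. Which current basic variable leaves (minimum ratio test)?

x1

Column x4 entries and ratios — w1: 11/(1/2) = 22; x2: 0 ≤ 0, skip; x1: 4/(3/2) = 8/3.
Smallest ratio is 8/3 in the row of x1, so x1 leaves.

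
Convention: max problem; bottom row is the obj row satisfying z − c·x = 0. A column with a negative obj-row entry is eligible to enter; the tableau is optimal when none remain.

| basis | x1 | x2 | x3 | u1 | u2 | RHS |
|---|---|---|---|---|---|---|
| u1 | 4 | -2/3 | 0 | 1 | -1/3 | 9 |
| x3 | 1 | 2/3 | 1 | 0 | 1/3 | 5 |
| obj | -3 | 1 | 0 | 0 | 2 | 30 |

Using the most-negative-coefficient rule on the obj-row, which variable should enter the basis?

Negative obj-row entries: x1: -3.
The most negative is -3 in column x1, so x1 enters.

x1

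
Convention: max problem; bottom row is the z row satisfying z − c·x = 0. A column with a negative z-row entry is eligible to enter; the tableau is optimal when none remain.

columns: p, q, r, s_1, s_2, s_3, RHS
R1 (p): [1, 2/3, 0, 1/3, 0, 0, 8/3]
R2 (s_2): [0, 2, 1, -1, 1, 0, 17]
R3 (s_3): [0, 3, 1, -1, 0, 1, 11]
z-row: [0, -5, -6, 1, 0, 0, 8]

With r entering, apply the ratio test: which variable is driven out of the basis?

Column r entries and ratios — p: 0 ≤ 0, skip; s_2: 17/1 = 17; s_3: 11/1 = 11.
Smallest ratio is 11 in the row of s_3, so s_3 leaves.

s_3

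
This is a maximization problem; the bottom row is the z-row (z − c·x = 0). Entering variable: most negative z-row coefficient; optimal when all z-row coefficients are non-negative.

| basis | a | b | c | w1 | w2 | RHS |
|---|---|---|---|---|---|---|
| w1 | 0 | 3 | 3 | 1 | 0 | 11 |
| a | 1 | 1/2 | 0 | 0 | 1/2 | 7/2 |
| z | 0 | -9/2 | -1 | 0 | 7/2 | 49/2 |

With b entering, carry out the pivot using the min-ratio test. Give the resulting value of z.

41

Ratio test on column b — row 1: 11/3 = 11/3; row 2: (7/2)/(1/2) = 7. Minimum is 11/3 at row 1 (w1 leaves); pivot element 3.
Pivot on row 1; the z-row RHS becomes 49/2 − (-9/2)·(11/3) = 41.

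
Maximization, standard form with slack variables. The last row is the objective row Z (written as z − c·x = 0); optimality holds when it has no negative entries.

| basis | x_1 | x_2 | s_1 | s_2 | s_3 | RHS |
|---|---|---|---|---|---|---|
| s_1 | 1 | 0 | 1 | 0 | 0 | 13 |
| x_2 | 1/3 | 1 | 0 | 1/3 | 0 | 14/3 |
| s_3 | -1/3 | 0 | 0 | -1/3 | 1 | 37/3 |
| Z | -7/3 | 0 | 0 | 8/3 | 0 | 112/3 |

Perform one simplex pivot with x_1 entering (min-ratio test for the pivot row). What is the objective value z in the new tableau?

Ratio test on column x_1 — row 1: 13/1 = 13; row 2: (14/3)/(1/3) = 14; row 3: entry -1/3 ≤ 0. Minimum is 13 at row 1 (s_1 leaves); pivot element 1.
Pivot on row 1; the Z-row RHS becomes 112/3 − (-7/3)·13 = 203/3.

203/3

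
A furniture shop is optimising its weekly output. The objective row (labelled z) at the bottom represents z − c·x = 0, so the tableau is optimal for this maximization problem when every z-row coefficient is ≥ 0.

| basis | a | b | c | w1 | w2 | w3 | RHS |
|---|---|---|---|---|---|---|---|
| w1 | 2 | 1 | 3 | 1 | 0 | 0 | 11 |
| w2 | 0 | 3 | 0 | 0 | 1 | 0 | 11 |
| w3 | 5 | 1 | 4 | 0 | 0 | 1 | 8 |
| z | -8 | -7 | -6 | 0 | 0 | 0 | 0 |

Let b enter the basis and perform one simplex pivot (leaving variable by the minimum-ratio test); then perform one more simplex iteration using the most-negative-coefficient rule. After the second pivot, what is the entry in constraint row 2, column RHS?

Ratio test on column b — row 1: 11/1 = 11; row 2: 11/3 = 11/3; row 3: 8/1 = 8. Minimum is 11/3 at row 2 (w2 leaves); pivot element 3.
Divide row 2 by 3; eliminate column b from the other rows.
Second iteration: most negative z-row entry is -8 in column a, so a enters.
Ratio test on column a — row 1: (22/3)/2 = 11/3; row 2: entry 0 ≤ 0; row 3: (13/3)/5 = 13/15. Minimum is 13/15 at row 3 (w3 leaves); pivot element 5.
Divide row 3 by 5; eliminate column a from the other rows.
After both pivots, the entry at constraint row 2, column RHS is 11/3.

11/3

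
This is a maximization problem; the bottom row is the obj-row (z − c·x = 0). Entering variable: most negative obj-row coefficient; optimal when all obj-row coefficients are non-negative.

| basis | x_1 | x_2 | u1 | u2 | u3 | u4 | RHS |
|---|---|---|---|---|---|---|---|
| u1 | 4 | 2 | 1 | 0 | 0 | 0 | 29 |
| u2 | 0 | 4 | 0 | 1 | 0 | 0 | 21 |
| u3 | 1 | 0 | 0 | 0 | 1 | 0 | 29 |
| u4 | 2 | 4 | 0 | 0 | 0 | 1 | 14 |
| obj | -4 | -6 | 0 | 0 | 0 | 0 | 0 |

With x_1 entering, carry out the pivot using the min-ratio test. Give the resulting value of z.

28

Ratio test on column x_1 — row 1: 29/4 = 29/4; row 2: entry 0 ≤ 0; row 3: 29/1 = 29; row 4: 14/2 = 7. Minimum is 7 at row 4 (u4 leaves); pivot element 2.
Pivot on row 4; the obj-row RHS becomes 0 − (-4)·7 = 28.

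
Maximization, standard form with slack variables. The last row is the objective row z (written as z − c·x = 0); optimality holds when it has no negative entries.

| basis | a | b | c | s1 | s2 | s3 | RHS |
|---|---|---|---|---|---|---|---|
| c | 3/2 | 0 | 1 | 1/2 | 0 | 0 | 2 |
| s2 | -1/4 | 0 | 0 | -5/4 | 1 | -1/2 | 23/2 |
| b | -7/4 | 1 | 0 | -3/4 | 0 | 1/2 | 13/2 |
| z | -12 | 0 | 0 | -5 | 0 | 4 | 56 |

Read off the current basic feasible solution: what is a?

0

a is not in the basis, so in the current basic feasible solution a = 0.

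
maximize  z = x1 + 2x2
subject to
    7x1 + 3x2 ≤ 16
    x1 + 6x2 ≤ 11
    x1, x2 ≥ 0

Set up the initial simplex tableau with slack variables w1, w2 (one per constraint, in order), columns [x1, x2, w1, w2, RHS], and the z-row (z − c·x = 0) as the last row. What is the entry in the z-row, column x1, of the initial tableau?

The z-row carries the negated objective coefficients: the x1 entry is -1.

-1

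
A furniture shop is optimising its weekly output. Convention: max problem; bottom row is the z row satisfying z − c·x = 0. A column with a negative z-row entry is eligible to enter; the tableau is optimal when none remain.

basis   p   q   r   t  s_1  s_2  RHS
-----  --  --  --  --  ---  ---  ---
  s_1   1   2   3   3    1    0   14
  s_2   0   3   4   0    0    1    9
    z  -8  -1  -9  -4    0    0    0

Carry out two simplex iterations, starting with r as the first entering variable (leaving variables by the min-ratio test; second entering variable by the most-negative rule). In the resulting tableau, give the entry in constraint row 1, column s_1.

Ratio test on column r — row 1: 14/3 = 14/3; row 2: 9/4 = 9/4. Minimum is 9/4 at row 2 (s_2 leaves); pivot element 4.
Divide row 2 by 4; eliminate column r from the other rows.
Second iteration: most negative z-row entry is -8 in column p, so p enters.
Ratio test on column p — row 1: (29/4)/1 = 29/4; row 2: entry 0 ≤ 0. Minimum is 29/4 at row 1 (s_1 leaves); pivot element 1.
Divide row 1 by 1; eliminate column p from the other rows.
After both pivots, the entry at constraint row 1, column s_1 is 1.

1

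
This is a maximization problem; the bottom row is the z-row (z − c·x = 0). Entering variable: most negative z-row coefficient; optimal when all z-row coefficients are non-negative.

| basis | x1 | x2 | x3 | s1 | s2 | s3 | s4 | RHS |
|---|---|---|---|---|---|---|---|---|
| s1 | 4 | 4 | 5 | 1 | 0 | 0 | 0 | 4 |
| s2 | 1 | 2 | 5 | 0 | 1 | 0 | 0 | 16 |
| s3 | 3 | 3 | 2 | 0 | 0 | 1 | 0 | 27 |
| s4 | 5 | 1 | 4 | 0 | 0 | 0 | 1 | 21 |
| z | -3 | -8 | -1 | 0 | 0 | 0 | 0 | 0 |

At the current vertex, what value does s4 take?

s4 is basic (row 4); its value is the RHS of that row, 21.

21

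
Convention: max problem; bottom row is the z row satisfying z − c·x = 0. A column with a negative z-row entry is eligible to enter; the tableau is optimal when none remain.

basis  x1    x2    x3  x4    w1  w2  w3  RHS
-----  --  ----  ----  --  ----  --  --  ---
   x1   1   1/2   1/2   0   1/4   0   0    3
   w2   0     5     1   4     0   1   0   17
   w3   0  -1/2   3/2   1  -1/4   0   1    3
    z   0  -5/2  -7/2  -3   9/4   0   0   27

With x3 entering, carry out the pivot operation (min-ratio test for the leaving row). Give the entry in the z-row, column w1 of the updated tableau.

5/3

Ratio test on column x3 — row 1: 3/(1/2) = 6; row 2: 17/1 = 17; row 3: 3/(3/2) = 2. Minimum is 2 at row 3 (w3 leaves); pivot element 3/2.
Divide row 3 by 3/2; eliminate column x3 from the other rows.
z-row update in column w1: 9/4 − (-7/2)·(-1/6) = 5/3.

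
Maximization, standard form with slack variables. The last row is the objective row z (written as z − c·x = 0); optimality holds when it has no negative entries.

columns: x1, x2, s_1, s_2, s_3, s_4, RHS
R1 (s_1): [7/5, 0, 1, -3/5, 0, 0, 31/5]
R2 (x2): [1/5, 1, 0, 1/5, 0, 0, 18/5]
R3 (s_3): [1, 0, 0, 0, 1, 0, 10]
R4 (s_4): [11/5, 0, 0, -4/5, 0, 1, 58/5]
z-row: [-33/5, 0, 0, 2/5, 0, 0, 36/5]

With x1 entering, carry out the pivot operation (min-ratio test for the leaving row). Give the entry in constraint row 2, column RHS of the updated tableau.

Ratio test on column x1 — row 1: (31/5)/(7/5) = 31/7; row 2: (18/5)/(1/5) = 18; row 3: 10/1 = 10; row 4: (58/5)/(11/5) = 58/11. Minimum is 31/7 at row 1 (s_1 leaves); pivot element 7/5.
Divide row 1 by 7/5; eliminate column x1 from the other rows.
Row 2 update in column RHS: 18/5 − (1/5)·(31/7) = 19/7.

19/7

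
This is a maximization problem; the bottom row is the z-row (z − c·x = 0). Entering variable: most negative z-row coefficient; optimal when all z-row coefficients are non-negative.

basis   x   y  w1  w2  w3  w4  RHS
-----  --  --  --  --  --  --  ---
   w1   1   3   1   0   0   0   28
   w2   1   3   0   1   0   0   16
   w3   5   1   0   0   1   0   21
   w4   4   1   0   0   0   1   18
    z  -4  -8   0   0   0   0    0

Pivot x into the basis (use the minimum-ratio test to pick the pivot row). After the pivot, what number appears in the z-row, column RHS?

84/5

Ratio test on column x — row 1: 28/1 = 28; row 2: 16/1 = 16; row 3: 21/5 = 21/5; row 4: 18/4 = 9/2. Minimum is 21/5 at row 3 (w3 leaves); pivot element 5.
Divide row 3 by 5; eliminate column x from the other rows.
z-row update in column RHS: 0 − (-4)·(21/5) = 84/5.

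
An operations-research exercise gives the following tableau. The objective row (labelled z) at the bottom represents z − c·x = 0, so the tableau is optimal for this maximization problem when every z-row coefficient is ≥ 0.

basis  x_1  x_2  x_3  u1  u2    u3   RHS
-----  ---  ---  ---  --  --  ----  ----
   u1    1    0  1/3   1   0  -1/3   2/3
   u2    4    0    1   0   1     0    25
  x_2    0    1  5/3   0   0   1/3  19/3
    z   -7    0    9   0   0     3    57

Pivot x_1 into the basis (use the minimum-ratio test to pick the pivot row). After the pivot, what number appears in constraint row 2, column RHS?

67/3

Ratio test on column x_1 — row 1: (2/3)/1 = 2/3; row 2: 25/4 = 25/4; row 3: entry 0 ≤ 0. Minimum is 2/3 at row 1 (u1 leaves); pivot element 1.
Divide row 1 by 1; eliminate column x_1 from the other rows.
Row 2 update in column RHS: 25 − 4·(2/3) = 67/3.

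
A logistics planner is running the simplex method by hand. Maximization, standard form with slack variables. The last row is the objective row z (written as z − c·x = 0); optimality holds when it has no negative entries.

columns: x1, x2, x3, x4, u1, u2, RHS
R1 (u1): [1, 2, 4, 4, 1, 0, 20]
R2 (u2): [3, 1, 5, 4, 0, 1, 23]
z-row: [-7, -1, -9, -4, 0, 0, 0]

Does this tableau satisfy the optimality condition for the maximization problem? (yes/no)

no

The z-row has a negative entry -9 in column x3, so it is not optimal.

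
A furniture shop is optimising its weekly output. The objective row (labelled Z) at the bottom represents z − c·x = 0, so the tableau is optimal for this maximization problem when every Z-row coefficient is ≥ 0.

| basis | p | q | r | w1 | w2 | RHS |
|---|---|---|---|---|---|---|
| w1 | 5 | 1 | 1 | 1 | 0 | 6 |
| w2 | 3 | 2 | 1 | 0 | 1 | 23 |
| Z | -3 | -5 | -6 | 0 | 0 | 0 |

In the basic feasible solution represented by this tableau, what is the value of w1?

w1 is basic (row 1); its value is the RHS of that row, 6.

6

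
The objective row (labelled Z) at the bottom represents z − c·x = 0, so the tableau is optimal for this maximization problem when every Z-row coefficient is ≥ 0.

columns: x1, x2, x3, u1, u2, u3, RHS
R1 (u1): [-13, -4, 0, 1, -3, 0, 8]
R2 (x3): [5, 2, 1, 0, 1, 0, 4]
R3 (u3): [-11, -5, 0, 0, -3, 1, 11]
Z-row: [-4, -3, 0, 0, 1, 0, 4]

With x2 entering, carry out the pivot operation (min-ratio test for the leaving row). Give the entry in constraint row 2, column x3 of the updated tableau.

Ratio test on column x2 — row 1: entry -4 ≤ 0; row 2: 4/2 = 2; row 3: entry -5 ≤ 0. Minimum is 2 at row 2 (x3 leaves); pivot element 2.
Divide row 2 by 2; eliminate column x2 from the other rows.
In the new row 2, the x3 entry is the old entry divided by the pivot: 1/2 = 1/2.

1/2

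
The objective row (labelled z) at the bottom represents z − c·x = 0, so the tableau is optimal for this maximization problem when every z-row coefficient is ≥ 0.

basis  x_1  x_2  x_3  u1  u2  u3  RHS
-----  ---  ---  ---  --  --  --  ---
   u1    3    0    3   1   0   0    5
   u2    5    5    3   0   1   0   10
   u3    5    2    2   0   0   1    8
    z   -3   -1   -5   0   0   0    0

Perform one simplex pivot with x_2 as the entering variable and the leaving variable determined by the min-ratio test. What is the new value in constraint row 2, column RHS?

2

Ratio test on column x_2 — row 1: entry 0 ≤ 0; row 2: 10/5 = 2; row 3: 8/2 = 4. Minimum is 2 at row 2 (u2 leaves); pivot element 5.
Divide row 2 by 5; eliminate column x_2 from the other rows.
In the new row 2, the RHS entry is the old entry divided by the pivot: 10/5 = 2.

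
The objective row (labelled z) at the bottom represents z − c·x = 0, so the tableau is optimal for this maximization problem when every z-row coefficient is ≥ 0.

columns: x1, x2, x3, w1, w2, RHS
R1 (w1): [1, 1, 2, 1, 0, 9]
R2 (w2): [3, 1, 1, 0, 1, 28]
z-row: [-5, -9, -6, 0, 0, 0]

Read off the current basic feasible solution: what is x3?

x3 is not in the basis, so in the current basic feasible solution x3 = 0.

0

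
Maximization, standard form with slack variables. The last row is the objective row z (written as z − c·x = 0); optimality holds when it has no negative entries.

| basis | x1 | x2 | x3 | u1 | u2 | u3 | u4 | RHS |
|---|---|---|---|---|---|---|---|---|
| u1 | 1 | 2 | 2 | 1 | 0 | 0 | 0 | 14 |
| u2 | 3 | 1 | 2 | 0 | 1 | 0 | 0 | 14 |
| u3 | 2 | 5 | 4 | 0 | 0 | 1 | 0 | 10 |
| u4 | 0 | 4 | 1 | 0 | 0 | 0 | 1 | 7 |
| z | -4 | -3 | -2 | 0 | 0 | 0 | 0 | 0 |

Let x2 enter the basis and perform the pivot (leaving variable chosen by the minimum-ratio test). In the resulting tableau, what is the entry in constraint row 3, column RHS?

5/4

Ratio test on column x2 — row 1: 14/2 = 7; row 2: 14/1 = 14; row 3: 10/5 = 2; row 4: 7/4 = 7/4. Minimum is 7/4 at row 4 (u4 leaves); pivot element 4.
Divide row 4 by 4; eliminate column x2 from the other rows.
Row 3 update in column RHS: 10 − 5·(7/4) = 5/4.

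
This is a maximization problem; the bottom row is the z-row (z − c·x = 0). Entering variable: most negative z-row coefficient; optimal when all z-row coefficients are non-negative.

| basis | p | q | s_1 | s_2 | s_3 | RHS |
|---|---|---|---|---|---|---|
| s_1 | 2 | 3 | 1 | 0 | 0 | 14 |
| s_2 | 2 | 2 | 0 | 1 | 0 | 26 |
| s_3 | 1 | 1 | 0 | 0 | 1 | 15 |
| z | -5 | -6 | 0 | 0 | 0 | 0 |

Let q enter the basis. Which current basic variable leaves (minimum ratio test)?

s_1

Column q entries and ratios — s_1: 14/3 = 14/3; s_2: 26/2 = 13; s_3: 15/1 = 15.
Smallest ratio is 14/3 in the row of s_1, so s_1 leaves.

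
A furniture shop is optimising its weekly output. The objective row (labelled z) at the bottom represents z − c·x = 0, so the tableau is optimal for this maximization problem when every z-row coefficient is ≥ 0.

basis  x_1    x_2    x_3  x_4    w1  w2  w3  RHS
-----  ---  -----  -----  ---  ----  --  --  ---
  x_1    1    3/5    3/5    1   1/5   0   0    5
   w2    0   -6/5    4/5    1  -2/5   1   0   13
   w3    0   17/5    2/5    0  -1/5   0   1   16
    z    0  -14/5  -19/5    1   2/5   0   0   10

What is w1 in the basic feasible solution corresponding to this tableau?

0

w1 is not in the basis, so in the current basic feasible solution w1 = 0.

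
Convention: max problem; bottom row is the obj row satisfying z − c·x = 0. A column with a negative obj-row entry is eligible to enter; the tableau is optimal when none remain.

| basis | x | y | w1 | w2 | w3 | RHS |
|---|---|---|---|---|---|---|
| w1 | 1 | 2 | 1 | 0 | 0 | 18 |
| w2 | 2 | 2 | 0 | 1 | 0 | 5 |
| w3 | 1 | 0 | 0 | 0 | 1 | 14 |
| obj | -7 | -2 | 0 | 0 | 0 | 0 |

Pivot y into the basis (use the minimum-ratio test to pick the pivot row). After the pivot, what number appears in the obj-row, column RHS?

5

Ratio test on column y — row 1: 18/2 = 9; row 2: 5/2 = 5/2; row 3: entry 0 ≤ 0. Minimum is 5/2 at row 2 (w2 leaves); pivot element 2.
Divide row 2 by 2; eliminate column y from the other rows.
obj-row update in column RHS: 0 − (-2)·(5/2) = 5.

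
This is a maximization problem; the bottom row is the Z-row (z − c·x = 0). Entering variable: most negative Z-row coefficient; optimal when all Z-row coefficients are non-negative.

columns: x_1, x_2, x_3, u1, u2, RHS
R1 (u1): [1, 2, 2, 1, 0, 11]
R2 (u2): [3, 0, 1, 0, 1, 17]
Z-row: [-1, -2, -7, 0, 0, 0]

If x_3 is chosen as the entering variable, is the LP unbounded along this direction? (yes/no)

no

Column x_3 has positive entries in row(s) 1, 2, so the ratio test bounds it — not unbounded.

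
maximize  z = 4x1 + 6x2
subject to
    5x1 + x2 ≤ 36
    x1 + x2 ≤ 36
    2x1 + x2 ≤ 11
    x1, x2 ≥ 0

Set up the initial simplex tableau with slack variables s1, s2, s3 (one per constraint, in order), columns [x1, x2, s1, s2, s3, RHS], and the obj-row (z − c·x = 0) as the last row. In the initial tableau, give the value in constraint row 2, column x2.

1

Constraint 2 has coefficient 1 on x2.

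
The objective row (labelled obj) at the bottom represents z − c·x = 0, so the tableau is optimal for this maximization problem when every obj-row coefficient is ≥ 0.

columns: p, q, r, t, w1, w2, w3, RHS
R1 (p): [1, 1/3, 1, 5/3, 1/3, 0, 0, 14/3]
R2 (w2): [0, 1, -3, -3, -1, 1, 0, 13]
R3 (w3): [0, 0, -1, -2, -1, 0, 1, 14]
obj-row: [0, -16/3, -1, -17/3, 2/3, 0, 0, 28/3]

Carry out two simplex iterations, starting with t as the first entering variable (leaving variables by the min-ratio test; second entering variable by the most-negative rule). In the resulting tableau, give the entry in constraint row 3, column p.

3/4

Ratio test on column t — row 1: (14/3)/(5/3) = 14/5; row 2: entry -3 ≤ 0; row 3: entry -2 ≤ 0. Minimum is 14/5 at row 1 (p leaves); pivot element 5/3.
Divide row 1 by 5/3; eliminate column t from the other rows.
Second iteration: most negative obj-row entry is -21/5 in column q, so q enters.
Ratio test on column q — row 1: (14/5)/(1/5) = 14; row 2: (107/5)/(8/5) = 107/8; row 3: (98/5)/(2/5) = 49. Minimum is 107/8 at row 2 (w2 leaves); pivot element 8/5.
Divide row 2 by 8/5; eliminate column q from the other rows.
After both pivots, the entry at constraint row 3, column p is 3/4.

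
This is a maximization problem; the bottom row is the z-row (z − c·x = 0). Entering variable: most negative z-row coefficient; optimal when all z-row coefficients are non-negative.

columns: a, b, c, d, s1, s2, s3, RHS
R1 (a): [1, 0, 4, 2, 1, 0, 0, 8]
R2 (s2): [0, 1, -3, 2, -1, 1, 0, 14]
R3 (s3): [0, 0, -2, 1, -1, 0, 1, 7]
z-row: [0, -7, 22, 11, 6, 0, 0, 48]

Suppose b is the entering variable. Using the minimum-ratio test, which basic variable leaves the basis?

s2

Column b entries and ratios — a: 0 ≤ 0, skip; s2: 14/1 = 14; s3: 0 ≤ 0, skip.
Smallest ratio is 14 in the row of s2, so s2 leaves.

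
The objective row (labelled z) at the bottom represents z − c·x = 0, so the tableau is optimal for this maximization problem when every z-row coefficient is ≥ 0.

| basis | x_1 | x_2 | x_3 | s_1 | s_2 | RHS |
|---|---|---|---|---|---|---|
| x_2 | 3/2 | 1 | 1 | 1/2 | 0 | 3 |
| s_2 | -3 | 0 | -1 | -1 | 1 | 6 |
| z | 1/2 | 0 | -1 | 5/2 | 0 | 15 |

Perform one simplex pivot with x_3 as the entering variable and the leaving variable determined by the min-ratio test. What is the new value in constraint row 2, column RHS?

9

Ratio test on column x_3 — row 1: 3/1 = 3; row 2: entry -1 ≤ 0. Minimum is 3 at row 1 (x_2 leaves); pivot element 1.
Divide row 1 by 1; eliminate column x_3 from the other rows.
Row 2 update in column RHS: 6 − (-1)·3 = 9.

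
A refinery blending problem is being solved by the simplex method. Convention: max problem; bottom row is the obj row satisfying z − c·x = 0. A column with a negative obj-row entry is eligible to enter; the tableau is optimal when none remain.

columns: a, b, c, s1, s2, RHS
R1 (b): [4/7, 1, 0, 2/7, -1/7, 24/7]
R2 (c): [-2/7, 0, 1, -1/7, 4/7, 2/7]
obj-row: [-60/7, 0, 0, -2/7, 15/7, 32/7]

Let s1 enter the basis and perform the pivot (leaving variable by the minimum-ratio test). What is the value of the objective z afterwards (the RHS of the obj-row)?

8

Ratio test on column s1 — row 1: (24/7)/(2/7) = 12; row 2: entry -1/7 ≤ 0. Minimum is 12 at row 1 (b leaves); pivot element 2/7.
Pivot on row 1; the obj-row RHS becomes 32/7 − (-2/7)·12 = 8.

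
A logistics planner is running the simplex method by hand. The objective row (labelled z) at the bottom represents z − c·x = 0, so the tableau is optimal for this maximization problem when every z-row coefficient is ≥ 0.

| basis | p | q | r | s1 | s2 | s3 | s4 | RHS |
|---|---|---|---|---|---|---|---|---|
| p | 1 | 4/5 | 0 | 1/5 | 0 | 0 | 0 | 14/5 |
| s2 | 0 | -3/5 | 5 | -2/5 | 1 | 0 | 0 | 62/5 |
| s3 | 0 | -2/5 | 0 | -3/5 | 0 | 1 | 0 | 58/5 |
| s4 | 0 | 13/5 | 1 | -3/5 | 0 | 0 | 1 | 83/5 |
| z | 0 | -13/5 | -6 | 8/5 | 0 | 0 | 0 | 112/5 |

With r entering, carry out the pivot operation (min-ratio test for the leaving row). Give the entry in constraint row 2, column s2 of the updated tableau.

1/5

Ratio test on column r — row 1: entry 0 ≤ 0; row 2: (62/5)/5 = 62/25; row 3: entry 0 ≤ 0; row 4: (83/5)/1 = 83/5. Minimum is 62/25 at row 2 (s2 leaves); pivot element 5.
Divide row 2 by 5; eliminate column r from the other rows.
In the new row 2, the s2 entry is the old entry divided by the pivot: 1/5 = 1/5.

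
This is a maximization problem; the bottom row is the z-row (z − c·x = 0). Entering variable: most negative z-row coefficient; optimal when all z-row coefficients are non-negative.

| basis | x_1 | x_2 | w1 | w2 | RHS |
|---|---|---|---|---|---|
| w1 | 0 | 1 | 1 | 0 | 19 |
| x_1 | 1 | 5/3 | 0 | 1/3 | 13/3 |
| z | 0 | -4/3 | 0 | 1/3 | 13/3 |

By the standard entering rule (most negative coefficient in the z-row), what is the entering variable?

x_2

Negative z-row entries: x_2: -4/3.
The most negative is -4/3 in column x_2, so x_2 enters.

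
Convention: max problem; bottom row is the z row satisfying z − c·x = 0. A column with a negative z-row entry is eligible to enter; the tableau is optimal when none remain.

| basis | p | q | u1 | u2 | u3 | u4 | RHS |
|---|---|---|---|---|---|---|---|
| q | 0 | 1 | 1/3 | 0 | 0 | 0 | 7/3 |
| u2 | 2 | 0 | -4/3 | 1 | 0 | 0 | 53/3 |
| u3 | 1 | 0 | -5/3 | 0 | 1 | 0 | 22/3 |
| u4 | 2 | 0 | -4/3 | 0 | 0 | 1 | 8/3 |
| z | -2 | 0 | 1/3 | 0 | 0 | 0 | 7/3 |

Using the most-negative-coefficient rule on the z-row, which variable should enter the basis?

Negative z-row entries: p: -2.
The most negative is -2 in column p, so p enters.

p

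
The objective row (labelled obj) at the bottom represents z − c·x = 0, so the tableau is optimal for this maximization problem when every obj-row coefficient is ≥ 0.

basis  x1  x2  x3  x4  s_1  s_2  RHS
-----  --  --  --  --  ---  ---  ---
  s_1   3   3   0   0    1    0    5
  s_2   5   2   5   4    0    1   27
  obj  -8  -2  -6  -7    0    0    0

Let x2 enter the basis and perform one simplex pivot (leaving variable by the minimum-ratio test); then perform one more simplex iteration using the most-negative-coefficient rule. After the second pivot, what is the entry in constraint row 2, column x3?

Ratio test on column x2 — row 1: 5/3 = 5/3; row 2: 27/2 = 27/2. Minimum is 5/3 at row 1 (s_1 leaves); pivot element 3.
Divide row 1 by 3; eliminate column x2 from the other rows.
Second iteration: most negative obj-row entry is -7 in column x4, so x4 enters.
Ratio test on column x4 — row 1: entry 0 ≤ 0; row 2: (71/3)/4 = 71/12. Minimum is 71/12 at row 2 (s_2 leaves); pivot element 4.
Divide row 2 by 4; eliminate column x4 from the other rows.
After both pivots, the entry at constraint row 2, column x3 is 5/4.

5/4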